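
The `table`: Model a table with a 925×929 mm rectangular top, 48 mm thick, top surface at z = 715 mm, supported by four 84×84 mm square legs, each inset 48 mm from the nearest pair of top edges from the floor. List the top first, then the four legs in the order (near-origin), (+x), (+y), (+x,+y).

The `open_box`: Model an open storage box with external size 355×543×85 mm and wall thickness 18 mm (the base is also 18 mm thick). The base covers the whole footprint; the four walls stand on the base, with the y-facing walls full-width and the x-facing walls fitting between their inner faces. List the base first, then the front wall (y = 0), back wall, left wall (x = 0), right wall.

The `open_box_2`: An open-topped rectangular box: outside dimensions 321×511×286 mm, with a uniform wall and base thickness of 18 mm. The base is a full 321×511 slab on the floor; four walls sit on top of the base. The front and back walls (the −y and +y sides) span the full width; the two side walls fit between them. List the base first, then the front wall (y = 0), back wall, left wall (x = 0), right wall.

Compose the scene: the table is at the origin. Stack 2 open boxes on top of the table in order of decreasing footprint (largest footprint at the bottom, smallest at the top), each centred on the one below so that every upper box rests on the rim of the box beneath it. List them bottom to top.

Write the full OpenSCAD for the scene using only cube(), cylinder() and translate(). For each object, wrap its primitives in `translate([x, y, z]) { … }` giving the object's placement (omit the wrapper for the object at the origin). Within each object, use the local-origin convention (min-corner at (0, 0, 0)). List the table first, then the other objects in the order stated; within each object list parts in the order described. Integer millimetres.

translate([0, 0, 667]) cube([925, 929, 48]);
translate([48, 48, 0]) cube([84, 84, 667]);
translate([793, 48, 0]) cube([84, 84, 667]);
translate([48, 797, 0]) cube([84, 84, 667]);
translate([793, 797, 0]) cube([84, 84, 667]);
translate([285, 193, 715]) {
  cube([355, 543, 18]);
  translate([0, 0, 18]) cube([355, 18, 67]);
  translate([0, 525, 18]) cube([355, 18, 67]);
  translate([0, 18, 18]) cube([18, 507, 67]);
  translate([337, 18, 18]) cube([18, 507, 67]);
}
translate([302, 209, 800]) {
  cube([321, 511, 18]);
  translate([0, 0, 18]) cube([321, 18, 268]);
  translate([0, 493, 18]) cube([321, 18, 268]);
  translate([0, 18, 18]) cube([18, 475, 268]);
  translate([303, 18, 18]) cube([18, 475, 268]);
}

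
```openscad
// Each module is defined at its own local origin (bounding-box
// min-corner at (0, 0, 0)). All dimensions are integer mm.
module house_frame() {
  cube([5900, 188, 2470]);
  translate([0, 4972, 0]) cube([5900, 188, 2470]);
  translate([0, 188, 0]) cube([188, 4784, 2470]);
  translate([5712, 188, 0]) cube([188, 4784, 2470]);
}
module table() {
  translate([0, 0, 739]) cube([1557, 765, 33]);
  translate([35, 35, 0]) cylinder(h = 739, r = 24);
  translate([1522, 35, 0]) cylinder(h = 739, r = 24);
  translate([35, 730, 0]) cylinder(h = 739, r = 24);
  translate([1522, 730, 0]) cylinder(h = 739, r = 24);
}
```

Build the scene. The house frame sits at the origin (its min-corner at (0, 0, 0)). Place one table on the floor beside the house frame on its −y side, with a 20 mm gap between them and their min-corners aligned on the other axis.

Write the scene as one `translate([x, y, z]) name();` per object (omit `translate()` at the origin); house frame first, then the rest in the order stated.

house_frame();
translate([0, -785, 0]) table();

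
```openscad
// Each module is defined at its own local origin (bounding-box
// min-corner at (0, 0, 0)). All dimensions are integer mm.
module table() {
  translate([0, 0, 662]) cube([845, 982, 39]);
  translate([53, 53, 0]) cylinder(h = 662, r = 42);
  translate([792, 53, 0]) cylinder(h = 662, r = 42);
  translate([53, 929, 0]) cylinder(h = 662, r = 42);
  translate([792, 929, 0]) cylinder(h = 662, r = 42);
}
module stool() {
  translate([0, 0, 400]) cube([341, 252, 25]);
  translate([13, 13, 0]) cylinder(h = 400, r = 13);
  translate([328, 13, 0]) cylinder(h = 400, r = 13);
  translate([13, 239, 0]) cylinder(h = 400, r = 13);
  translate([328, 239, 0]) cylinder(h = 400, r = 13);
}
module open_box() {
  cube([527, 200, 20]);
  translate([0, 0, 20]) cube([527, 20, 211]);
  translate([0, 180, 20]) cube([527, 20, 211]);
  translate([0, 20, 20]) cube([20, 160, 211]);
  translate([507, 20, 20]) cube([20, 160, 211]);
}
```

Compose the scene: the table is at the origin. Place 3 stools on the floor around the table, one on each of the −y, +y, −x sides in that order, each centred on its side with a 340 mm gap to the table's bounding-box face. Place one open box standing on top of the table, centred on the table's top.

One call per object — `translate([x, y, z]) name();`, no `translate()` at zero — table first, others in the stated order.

table();
translate([252, -592, 0]) stool();
translate([252, 1322, 0]) stool();
translate([-681, 365, 0]) stool();
translate([159, 391, 701]) open_box();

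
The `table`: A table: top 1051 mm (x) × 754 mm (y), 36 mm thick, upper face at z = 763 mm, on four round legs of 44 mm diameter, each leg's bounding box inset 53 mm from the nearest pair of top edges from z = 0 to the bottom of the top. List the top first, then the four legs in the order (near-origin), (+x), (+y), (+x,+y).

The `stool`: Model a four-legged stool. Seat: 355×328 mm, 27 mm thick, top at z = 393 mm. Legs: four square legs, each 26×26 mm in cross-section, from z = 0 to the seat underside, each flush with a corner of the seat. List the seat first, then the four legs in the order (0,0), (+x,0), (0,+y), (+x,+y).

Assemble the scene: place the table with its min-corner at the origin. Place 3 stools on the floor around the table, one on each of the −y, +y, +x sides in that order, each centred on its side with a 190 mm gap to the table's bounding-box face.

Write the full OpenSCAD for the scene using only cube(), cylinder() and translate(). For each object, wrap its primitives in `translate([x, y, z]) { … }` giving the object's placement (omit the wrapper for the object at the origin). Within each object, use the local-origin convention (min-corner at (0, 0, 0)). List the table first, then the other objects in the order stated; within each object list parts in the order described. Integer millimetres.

translate([0, 0, 727]) cube([1051, 754, 36]);
translate([75, 75, 0]) cylinder(h = 727, r = 22);
translate([976, 75, 0]) cylinder(h = 727, r = 22);
translate([75, 679, 0]) cylinder(h = 727, r = 22);
translate([976, 679, 0]) cylinder(h = 727, r = 22);
translate([348, -518, 0]) {
  translate([0, 0, 366]) cube([355, 328, 27]);
  cube([26, 26, 366]);
  translate([329, 0, 0]) cube([26, 26, 366]);
  translate([0, 302, 0]) cube([26, 26, 366]);
  translate([329, 302, 0]) cube([26, 26, 366]);
}
translate([348, 944, 0]) {
  translate([0, 0, 366]) cube([355, 328, 27]);
  cube([26, 26, 366]);
  translate([329, 0, 0]) cube([26, 26, 366]);
  translate([0, 302, 0]) cube([26, 26, 366]);
  translate([329, 302, 0]) cube([26, 26, 366]);
}
translate([1241, 213, 0]) {
  translate([0, 0, 366]) cube([355, 328, 27]);
  cube([26, 26, 366]);
  translate([329, 0, 0]) cube([26, 26, 366]);
  translate([0, 302, 0]) cube([26, 26, 366]);
  translate([329, 302, 0]) cube([26, 26, 366]);
}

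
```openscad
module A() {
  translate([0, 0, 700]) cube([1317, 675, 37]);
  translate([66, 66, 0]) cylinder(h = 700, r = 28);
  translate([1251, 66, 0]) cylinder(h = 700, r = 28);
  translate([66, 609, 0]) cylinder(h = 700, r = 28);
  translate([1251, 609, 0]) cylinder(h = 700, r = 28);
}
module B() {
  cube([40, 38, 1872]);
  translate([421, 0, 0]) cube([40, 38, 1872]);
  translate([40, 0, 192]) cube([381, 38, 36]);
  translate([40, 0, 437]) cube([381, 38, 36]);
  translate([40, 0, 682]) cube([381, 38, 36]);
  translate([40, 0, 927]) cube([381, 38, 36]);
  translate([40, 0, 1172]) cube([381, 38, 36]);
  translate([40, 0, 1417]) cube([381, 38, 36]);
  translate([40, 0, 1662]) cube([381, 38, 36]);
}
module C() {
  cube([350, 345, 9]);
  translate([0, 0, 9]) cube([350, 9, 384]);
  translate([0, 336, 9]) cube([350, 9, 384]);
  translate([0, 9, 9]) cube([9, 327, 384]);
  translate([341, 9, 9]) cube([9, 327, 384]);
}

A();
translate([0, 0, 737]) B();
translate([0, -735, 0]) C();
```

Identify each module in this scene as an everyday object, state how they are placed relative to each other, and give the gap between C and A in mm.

The open box's nearest face is 390 mm from the table's −y face.

A is a table. B is a ladder. C is an open box. The ladder is on top of the table. The open box is on the floor beside the table on its −y side. The gap between the open box and the table is 390 mm.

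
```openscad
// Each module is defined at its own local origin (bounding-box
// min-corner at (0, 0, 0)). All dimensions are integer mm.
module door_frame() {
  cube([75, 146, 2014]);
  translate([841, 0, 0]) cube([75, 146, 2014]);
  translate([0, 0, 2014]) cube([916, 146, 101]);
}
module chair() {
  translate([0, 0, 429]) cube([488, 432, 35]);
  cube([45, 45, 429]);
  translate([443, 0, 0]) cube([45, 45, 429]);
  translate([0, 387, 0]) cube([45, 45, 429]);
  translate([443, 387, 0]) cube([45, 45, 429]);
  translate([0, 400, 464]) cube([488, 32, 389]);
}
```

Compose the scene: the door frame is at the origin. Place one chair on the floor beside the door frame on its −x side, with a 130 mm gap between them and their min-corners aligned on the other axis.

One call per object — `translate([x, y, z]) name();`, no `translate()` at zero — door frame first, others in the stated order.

door_frame();
translate([-618, 0, 0]) chair();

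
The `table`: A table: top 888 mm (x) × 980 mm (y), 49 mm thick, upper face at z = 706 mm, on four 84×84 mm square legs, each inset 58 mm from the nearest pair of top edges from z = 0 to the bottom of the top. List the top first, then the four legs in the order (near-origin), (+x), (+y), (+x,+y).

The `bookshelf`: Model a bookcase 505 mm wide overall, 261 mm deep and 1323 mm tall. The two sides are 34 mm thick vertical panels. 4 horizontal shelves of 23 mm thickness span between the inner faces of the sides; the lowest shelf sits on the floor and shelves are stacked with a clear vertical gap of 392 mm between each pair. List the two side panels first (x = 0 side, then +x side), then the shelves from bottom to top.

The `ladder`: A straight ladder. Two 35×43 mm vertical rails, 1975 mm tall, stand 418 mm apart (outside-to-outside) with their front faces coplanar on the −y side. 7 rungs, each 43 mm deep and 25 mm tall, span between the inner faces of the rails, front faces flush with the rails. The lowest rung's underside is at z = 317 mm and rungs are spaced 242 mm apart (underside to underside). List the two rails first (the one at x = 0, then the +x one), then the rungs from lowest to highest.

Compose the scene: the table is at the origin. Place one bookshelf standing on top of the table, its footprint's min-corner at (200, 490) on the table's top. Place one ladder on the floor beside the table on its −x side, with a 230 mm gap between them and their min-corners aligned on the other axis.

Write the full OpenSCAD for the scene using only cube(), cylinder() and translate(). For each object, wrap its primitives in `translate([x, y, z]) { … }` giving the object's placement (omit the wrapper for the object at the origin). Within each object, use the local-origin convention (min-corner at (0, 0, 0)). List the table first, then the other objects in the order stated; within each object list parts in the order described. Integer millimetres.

translate([0, 0, 657]) cube([888, 980, 49]);
translate([58, 58, 0]) cube([84, 84, 657]);
translate([746, 58, 0]) cube([84, 84, 657]);
translate([58, 838, 0]) cube([84, 84, 657]);
translate([746, 838, 0]) cube([84, 84, 657]);
translate([200, 490, 706]) {
  cube([34, 261, 1323]);
  translate([471, 0, 0]) cube([34, 261, 1323]);
  translate([34, 0, 0]) cube([437, 261, 23]);
  translate([34, 0, 415]) cube([437, 261, 23]);
  translate([34, 0, 830]) cube([437, 261, 23]);
  translate([34, 0, 1245]) cube([437, 261, 23]);
}
translate([-648, 0, 0]) {
  cube([35, 43, 1975]);
  translate([383, 0, 0]) cube([35, 43, 1975]);
  translate([35, 0, 317]) cube([348, 43, 25]);
  translate([35, 0, 559]) cube([348, 43, 25]);
  translate([35, 0, 801]) cube([348, 43, 25]);
  translate([35, 0, 1043]) cube([348, 43, 25]);
  translate([35, 0, 1285]) cube([348, 43, 25]);
  translate([35, 0, 1527]) cube([348, 43, 25]);
  translate([35, 0, 1769]) cube([348, 43, 25]);
}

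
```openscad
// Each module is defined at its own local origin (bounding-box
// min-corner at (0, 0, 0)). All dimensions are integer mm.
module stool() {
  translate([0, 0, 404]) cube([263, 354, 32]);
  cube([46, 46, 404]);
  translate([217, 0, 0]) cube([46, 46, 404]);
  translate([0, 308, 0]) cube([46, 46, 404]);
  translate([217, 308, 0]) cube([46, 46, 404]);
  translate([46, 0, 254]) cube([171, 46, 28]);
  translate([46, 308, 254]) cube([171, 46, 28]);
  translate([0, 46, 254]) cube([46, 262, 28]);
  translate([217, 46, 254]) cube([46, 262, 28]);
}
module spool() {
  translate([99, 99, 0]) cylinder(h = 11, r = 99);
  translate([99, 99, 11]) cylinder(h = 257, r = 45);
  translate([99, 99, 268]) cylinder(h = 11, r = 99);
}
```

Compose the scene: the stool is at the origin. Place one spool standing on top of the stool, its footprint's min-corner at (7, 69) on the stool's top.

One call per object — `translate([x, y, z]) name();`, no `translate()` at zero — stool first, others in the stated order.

stool();
translate([7, 69, 436]) spool();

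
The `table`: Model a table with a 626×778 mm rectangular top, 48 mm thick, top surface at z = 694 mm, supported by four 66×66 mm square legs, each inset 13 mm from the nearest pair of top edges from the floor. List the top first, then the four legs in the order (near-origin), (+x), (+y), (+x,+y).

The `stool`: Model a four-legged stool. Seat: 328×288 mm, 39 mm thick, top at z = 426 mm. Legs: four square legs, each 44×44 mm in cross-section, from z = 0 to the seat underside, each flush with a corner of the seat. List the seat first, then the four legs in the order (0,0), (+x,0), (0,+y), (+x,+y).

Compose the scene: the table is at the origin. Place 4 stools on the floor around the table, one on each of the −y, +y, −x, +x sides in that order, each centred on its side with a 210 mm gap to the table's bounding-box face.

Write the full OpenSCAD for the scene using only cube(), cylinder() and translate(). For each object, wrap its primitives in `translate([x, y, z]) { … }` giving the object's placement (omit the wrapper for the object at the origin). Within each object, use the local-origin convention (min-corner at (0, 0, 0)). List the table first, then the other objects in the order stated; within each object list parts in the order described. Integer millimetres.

translate([0, 0, 646]) cube([626, 778, 48]);
translate([13, 13, 0]) cube([66, 66, 646]);
translate([547, 13, 0]) cube([66, 66, 646]);
translate([13, 699, 0]) cube([66, 66, 646]);
translate([547, 699, 0]) cube([66, 66, 646]);
translate([149, -498, 0]) {
  translate([0, 0, 387]) cube([328, 288, 39]);
  cube([44, 44, 387]);
  translate([284, 0, 0]) cube([44, 44, 387]);
  translate([0, 244, 0]) cube([44, 44, 387]);
  translate([284, 244, 0]) cube([44, 44, 387]);
}
translate([149, 988, 0]) {
  translate([0, 0, 387]) cube([328, 288, 39]);
  cube([44, 44, 387]);
  translate([284, 0, 0]) cube([44, 44, 387]);
  translate([0, 244, 0]) cube([44, 44, 387]);
  translate([284, 244, 0]) cube([44, 44, 387]);
}
translate([-538, 245, 0]) {
  translate([0, 0, 387]) cube([328, 288, 39]);
  cube([44, 44, 387]);
  translate([284, 0, 0]) cube([44, 44, 387]);
  translate([0, 244, 0]) cube([44, 44, 387]);
  translate([284, 244, 0]) cube([44, 44, 387]);
}
translate([836, 245, 0]) {
  translate([0, 0, 387]) cube([328, 288, 39]);
  cube([44, 44, 387]);
  translate([284, 0, 0]) cube([44, 44, 387]);
  translate([0, 244, 0]) cube([44, 44, 387]);
  translate([284, 244, 0]) cube([44, 44, 387]);
}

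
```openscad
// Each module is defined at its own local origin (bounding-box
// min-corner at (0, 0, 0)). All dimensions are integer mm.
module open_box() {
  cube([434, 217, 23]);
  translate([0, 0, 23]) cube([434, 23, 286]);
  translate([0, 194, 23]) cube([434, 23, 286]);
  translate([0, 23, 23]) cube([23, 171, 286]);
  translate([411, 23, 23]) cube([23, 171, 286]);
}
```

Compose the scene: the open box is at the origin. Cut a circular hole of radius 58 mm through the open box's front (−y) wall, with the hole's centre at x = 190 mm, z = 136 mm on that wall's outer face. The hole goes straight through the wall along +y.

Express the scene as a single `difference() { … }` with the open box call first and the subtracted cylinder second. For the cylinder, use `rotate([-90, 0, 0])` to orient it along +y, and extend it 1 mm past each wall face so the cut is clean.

difference() {
  open_box();
  translate([190, -1, 136]) rotate([-90, 0, 0]) cylinder(h = 25, r = 58);
}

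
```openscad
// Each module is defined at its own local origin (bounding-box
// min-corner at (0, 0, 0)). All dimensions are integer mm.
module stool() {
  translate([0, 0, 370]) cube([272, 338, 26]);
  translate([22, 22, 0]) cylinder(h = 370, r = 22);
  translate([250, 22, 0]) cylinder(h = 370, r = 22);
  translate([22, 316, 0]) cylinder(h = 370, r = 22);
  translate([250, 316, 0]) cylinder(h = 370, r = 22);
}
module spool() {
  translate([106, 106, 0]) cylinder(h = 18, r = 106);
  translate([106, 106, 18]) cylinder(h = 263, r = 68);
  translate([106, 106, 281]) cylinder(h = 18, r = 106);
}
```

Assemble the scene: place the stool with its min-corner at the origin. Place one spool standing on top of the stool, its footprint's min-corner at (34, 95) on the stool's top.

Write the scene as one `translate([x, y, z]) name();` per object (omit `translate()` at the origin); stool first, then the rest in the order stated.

stool();
translate([34, 95, 396]) spool();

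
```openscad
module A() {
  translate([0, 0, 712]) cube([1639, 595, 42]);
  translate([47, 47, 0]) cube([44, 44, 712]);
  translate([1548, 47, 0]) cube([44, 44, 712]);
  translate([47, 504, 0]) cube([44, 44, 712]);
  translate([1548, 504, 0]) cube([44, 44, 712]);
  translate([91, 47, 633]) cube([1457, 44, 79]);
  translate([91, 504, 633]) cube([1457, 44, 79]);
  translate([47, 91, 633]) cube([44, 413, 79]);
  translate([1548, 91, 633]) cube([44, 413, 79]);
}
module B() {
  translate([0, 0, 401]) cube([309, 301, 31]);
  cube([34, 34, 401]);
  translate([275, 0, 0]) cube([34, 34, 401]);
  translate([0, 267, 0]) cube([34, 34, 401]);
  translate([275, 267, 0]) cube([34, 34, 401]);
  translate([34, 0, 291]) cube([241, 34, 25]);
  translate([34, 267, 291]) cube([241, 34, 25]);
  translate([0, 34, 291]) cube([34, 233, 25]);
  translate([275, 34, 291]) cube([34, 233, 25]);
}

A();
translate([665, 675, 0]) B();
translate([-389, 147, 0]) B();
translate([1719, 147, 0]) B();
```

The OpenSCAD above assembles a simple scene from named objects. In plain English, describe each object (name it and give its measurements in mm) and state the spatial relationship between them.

A is a table with a 1639×595 mm rectangular top, 42 mm thick, top surface at z = 754 mm, supported by four 44×44 mm square legs, each inset 47 mm from the nearest pair of top edges, running from the floor. Four apron rails, 44 mm thick and 79 mm tall, run between adjacent legs with their top edges flush with the underside of the top and their outer faces flush with the legs' outer faces.

B is a simple wooden stool: a rectangular seat 309 mm (x) by 301 mm (y), 31 mm thick, top face at z = 432 mm, on four square legs, each 34×34 mm in cross-section. The legs rest on z = 0, each flush with a corner of the seat. Four stretchers, 34 mm wide and 25 mm tall, connect adjacent legs with their undersides at z = 291 mm, each running between the inner faces of the legs it joins and aligned with the legs' outer faces on the other axis.

Three stools sit around the table at the +y, −x, +x sides.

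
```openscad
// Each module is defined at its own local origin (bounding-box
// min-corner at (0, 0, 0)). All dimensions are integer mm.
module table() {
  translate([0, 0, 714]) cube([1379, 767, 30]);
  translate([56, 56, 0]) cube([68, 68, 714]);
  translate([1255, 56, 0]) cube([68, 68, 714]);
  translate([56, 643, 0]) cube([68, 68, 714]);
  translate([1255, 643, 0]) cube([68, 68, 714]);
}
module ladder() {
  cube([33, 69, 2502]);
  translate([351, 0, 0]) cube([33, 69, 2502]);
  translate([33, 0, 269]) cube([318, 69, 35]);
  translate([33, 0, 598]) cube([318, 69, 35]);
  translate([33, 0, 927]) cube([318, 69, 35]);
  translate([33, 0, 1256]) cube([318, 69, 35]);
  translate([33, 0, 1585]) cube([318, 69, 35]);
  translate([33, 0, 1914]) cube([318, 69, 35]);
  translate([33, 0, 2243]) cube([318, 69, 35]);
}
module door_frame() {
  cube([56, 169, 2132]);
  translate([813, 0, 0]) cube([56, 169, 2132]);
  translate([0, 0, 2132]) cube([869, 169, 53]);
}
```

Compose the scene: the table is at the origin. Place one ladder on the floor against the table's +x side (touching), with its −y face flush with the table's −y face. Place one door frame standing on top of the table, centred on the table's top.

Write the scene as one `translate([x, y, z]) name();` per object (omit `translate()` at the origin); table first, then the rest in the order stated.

table();
translate([1379, 0, 0]) ladder();
translate([255, 299, 744]) door_frame();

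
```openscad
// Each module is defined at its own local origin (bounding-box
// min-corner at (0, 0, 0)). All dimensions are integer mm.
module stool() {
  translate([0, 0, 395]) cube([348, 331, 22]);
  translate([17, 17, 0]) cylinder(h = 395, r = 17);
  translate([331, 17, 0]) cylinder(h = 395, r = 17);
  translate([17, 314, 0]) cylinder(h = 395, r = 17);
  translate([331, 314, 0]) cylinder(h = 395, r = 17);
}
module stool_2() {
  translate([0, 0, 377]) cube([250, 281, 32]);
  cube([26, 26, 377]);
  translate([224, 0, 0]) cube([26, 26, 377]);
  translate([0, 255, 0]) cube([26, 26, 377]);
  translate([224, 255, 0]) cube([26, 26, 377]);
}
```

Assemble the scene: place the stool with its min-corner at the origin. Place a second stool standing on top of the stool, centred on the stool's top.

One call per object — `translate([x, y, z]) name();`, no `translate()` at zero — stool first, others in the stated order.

stool();
translate([49, 25, 417]) stool_2();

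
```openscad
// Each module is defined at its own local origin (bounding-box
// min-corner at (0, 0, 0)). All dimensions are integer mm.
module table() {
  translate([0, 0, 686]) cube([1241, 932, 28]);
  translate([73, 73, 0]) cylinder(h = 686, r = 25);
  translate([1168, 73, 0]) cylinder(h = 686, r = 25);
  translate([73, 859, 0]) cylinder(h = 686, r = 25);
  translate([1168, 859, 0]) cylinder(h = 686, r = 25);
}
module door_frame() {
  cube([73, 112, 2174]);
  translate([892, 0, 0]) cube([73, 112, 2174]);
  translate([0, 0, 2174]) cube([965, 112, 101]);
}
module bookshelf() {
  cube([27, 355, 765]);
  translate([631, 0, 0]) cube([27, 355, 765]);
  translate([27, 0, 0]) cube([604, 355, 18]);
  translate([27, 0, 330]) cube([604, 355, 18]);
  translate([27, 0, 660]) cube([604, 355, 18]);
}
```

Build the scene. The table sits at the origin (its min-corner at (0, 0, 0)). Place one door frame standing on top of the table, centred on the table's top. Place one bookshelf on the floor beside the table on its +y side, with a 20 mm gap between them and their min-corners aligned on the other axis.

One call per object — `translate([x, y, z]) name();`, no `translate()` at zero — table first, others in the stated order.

table();
translate([138, 410, 714]) door_frame();
translate([0, 952, 0]) bookshelf();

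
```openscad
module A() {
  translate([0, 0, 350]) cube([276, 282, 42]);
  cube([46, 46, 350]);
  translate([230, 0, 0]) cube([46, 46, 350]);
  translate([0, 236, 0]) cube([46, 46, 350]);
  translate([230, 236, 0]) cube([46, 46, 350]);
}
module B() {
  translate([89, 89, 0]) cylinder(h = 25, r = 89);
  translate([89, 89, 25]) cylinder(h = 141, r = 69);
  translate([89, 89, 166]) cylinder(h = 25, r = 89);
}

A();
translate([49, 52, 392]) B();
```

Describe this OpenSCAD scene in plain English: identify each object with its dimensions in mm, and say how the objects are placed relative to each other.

A is a four-legged stool. The seat is a 276×282×42 mm slab whose top surface is at z = 392 mm; four square legs, each 46×46 mm in cross-section, run from the floor (z = 0) to the underside of the seat, each flush with a corner of the seat.

B is a spool: two coaxial disc flanges of radius 89 mm and thickness 25 mm, joined by a core cylinder of radius 69 mm and height 141 mm. The lower flange rests on z = 0 and the three cylinders share a vertical axis.

The spool is on top of the stool, centred.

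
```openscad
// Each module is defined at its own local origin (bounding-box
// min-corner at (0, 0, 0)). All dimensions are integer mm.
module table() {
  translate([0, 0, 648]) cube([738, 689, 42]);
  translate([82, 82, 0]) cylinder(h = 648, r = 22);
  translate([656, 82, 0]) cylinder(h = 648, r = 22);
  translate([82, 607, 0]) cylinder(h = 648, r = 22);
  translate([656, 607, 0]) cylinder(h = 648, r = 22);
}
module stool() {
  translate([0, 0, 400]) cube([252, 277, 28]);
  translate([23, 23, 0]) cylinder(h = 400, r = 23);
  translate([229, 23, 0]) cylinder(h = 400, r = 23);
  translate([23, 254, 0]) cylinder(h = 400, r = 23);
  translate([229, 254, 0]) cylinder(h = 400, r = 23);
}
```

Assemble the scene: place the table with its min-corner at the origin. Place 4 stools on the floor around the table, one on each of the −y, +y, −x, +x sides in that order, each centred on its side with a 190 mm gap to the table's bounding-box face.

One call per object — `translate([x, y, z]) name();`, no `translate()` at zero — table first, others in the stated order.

table();
translate([243, -467, 0]) stool();
translate([243, 879, 0]) stool();
translate([-442, 206, 0]) stool();
translate([928, 206, 0]) stool();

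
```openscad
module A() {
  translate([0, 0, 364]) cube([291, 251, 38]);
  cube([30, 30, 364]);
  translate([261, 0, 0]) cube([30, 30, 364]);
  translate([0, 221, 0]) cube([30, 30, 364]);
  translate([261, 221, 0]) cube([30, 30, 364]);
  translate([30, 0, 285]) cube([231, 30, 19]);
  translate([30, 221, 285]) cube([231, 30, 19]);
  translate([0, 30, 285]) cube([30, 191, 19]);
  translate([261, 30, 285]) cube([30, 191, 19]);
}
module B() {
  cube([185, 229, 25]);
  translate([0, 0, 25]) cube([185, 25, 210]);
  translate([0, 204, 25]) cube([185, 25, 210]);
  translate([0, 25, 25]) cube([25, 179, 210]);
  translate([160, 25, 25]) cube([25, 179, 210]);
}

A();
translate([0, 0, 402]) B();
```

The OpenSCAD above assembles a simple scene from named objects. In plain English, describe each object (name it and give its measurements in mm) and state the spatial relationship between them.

A is a four-legged stool. The seat is 291×251 mm, 38 mm thick, top at z = 402 mm. It stands on four square legs, each 30×30 mm in cross-section, from z = 0 to the seat underside, each flush with a corner of the seat. Four stretchers, 30 mm wide and 19 mm tall, connect adjacent legs with their undersides at z = 285 mm, each running between the inner faces of the legs it joins and aligned with the legs' outer faces on the other axis.

B is an open storage box with external size 185×229×235 mm and wall thickness 25 mm (the base is also 25 mm thick). The base covers the whole footprint; the four walls stand on the base, with the y-facing walls full-width and the x-facing walls fitting between their inner faces.

The open box is on top of the stool.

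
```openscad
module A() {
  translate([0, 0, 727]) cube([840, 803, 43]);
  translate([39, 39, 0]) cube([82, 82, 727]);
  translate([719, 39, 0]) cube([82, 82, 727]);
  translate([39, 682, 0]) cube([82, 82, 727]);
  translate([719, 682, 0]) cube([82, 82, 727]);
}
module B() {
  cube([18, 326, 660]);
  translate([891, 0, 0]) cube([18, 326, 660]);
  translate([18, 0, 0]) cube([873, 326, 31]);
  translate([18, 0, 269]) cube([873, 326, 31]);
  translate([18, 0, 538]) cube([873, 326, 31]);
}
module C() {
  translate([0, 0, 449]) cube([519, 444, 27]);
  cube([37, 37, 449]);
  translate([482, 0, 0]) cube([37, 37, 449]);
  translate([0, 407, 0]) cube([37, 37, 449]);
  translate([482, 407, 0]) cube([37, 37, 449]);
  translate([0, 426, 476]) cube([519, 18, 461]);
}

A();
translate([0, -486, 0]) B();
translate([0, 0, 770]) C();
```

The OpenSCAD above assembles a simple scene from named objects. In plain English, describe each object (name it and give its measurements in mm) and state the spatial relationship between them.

A is a rectangular dining table. The top is 840×803×43 mm with its upper surface at z = 770 mm. It stands on four 82×82 mm square legs, each inset 39 mm from the nearest pair of top edges, running from the floor to the underside of the top.

B is an open bookshelf. Two side panels, each 18 mm thick, 326 mm deep and 660 mm tall, stand 909 mm apart (outside-to-outside). Between them sit 3 shelves, each 31 mm thick and 326 mm deep, spanning the full gap between the sides. The bottom shelf rests on the floor (its underside at z = 0) and the clear gap between one shelf's top and the next shelf's underside is 238 mm.

C is a chair: 519×444 mm seat, 27 mm thick, top at z = 476 mm, on four 37 mm square corner legs flush with the seat edges. A 18 mm thick backrest slab spans the full seat width, extending 461 mm above the seat top, its back face flush with the seat's +y edge.

The bookshelf is on the floor beside the table on its −y side. The chair is on top of the table.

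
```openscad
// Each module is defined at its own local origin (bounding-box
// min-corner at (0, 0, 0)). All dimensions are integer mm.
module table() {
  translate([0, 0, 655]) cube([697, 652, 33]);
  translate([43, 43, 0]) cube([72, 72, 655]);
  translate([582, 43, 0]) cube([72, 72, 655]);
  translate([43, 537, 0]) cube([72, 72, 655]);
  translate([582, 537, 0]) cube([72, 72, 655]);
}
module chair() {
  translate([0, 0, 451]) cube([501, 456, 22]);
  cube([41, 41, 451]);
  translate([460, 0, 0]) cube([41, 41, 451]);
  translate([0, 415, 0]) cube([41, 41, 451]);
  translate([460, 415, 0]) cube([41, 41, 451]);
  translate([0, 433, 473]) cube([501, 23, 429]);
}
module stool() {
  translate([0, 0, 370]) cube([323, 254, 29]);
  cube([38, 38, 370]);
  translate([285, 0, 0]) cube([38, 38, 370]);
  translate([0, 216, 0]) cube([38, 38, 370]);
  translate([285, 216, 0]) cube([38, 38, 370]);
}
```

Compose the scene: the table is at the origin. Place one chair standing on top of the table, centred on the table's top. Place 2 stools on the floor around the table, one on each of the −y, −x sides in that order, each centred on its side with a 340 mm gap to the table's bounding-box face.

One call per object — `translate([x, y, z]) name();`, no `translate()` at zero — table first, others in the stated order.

table();
translate([98, 98, 688]) chair();
translate([187, -594, 0]) stool();
translate([-663, 199, 0]) stool();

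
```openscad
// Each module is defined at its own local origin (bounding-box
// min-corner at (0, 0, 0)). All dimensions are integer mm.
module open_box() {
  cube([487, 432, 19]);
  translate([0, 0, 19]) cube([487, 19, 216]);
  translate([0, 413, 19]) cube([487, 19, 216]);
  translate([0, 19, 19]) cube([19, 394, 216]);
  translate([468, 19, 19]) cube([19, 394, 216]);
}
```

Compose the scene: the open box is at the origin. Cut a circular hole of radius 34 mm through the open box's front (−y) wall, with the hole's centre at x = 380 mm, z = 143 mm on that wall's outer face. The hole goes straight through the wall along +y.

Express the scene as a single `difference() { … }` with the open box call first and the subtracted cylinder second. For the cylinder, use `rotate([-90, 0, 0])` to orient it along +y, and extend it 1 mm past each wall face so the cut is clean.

difference() {
  open_box();
  translate([380, -1, 143]) rotate([-90, 0, 0]) cylinder(h = 21, r = 34);
}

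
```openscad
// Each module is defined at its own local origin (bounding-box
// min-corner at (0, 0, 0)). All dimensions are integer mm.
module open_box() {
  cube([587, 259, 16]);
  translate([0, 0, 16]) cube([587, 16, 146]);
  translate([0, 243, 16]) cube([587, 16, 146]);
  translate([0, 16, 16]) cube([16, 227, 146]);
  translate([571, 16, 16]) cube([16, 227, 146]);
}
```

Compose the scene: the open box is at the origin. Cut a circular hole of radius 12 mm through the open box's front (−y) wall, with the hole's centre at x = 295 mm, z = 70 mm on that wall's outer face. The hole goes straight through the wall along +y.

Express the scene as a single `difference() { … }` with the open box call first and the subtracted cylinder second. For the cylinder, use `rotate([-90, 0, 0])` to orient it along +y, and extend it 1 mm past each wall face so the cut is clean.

difference() {
  open_box();
  translate([295, -1, 70]) rotate([-90, 0, 0]) cylinder(h = 18, r = 12);
}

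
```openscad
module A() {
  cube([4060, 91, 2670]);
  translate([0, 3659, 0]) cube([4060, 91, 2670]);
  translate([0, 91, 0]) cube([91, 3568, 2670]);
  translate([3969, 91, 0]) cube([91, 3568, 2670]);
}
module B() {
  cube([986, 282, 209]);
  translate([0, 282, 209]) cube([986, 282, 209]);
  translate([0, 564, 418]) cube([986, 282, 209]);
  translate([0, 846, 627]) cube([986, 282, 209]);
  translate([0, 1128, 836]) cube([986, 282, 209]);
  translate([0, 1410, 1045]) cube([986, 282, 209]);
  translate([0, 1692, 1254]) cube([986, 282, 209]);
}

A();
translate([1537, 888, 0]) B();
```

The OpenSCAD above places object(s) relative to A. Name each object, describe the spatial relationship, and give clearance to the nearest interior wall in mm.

A is a house frame. B is a staircase. The staircase sits inside the house frame, centred. The clearance to the nearest interior wall is 797 mm.

Clearances: x = 1446, y = 797; minimum 797 mm.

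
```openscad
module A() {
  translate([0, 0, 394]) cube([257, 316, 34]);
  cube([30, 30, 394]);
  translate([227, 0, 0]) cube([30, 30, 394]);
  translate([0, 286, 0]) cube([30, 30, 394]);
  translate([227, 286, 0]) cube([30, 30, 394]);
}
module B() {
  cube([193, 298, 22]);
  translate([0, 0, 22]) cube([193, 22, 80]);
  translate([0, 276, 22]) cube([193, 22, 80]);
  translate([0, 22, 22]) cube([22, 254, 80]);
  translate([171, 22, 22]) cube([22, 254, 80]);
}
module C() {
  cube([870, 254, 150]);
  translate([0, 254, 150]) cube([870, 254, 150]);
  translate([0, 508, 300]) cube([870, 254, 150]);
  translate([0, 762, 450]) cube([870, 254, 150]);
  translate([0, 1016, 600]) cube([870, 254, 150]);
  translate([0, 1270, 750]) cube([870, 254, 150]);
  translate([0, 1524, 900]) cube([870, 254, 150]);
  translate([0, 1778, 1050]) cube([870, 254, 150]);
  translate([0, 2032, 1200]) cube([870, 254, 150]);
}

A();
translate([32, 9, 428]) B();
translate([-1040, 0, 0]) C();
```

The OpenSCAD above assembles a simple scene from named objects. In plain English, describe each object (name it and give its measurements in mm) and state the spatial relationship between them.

A is a four-legged stool. The seat is a 257×316×34 mm slab whose top surface is at z = 428 mm; four square legs, each 30×30 mm in cross-section, run from the floor (z = 0) to the underside of the seat, each flush with a corner of the seat.

B is an open storage box with external size 193×298×102 mm and wall thickness 22 mm (the base is also 22 mm thick). The base covers the whole footprint; the four walls stand on the base, with the y-facing walls full-width and the x-facing walls fitting between their inner faces.

C is a run of 9 identical solid stair steps. Each tread is 870×254 mm and each step block is 150 mm high. Step 1 rests on the floor; step k is offset from step 1 by (k−1)×254 mm in y and (k−1)×150 mm in z.

The open box is on top of the stool, centred. The staircase is on the floor beside the stool on its −x side.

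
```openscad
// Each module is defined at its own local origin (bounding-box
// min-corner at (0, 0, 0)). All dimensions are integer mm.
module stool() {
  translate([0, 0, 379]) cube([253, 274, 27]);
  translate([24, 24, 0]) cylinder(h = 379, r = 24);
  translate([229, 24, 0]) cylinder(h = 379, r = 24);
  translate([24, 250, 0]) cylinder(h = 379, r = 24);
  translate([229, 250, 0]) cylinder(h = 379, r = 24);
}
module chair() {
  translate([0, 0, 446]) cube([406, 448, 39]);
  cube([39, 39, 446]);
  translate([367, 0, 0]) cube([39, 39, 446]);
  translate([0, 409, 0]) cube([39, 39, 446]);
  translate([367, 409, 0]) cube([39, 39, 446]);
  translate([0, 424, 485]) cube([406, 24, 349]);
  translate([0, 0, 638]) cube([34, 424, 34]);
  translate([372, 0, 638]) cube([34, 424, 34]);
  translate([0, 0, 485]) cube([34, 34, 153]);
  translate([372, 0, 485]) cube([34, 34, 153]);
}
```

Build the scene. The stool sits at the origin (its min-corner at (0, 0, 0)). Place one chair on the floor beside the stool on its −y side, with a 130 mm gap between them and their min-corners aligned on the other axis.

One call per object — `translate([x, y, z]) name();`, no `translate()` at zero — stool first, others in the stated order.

stool();
translate([0, -578, 0]) chair();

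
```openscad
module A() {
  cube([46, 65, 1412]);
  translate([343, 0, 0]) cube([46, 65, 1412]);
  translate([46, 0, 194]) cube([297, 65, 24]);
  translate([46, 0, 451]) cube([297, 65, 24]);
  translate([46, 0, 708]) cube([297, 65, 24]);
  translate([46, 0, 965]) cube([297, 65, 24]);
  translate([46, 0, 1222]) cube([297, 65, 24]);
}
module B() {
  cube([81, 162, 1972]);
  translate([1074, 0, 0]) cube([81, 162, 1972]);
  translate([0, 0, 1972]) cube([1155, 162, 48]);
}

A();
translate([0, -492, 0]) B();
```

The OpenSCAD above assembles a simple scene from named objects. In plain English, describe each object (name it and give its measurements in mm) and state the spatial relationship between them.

A is a wooden ladder with two side rails of 46×65 mm section and 1412 mm height, set 389 mm apart overall. Between them run 5 rectangular rungs (65 mm deep, 24 mm thick), front faces flush with the rails' −y face. The bottom of the first rung is 194 mm above the floor and each subsequent rung is 257 mm higher than the one below.

B is a door frame. The clear opening is 993 mm wide and 1972 mm high. Two 81 mm wide jambs, 162 mm deep, stand either side of the opening from the floor to the top of the opening. A 48 mm thick head sits across the top of both jambs, spanning the full outside width of the frame.

The door frame is on the floor beside the ladder on its −y side.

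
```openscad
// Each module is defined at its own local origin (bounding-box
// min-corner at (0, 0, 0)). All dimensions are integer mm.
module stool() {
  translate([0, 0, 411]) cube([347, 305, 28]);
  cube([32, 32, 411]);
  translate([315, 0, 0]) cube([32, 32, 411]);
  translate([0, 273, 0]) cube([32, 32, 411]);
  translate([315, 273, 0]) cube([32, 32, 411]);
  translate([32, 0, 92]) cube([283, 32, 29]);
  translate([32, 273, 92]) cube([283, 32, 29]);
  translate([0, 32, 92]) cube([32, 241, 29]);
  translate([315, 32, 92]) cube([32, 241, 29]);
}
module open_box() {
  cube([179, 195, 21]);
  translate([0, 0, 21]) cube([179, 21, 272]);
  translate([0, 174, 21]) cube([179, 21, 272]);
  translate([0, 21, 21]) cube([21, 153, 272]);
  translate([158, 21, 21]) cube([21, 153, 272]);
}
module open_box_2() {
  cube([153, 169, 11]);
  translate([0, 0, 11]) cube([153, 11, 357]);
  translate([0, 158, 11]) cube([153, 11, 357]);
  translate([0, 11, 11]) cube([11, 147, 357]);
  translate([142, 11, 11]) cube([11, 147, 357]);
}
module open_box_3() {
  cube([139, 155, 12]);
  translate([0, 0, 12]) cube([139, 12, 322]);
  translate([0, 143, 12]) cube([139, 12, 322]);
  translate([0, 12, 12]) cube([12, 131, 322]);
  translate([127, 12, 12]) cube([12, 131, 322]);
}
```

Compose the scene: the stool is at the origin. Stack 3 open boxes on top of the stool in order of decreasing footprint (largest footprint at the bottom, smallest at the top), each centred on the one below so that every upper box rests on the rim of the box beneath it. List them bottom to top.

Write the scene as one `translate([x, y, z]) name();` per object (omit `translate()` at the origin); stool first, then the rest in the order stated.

stool();
translate([84, 55, 439]) open_box();
translate([97, 68, 732]) open_box_2();
translate([104, 75, 1100]) open_box_3();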